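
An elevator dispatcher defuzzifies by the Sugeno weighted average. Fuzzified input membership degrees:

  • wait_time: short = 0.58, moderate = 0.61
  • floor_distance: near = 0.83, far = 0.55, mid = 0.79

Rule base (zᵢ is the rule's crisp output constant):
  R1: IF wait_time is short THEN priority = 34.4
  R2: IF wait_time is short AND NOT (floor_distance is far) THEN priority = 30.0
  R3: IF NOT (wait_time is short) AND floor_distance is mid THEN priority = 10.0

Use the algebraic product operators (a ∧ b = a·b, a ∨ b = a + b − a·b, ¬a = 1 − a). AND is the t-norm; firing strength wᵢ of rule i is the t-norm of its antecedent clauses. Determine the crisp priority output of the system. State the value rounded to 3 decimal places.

R1 (z=34.4): short=0.58 → w = 0.5800
R2 (z=30.0): short=0.58, ¬far=1−0.55=0.45; AND[a·b] → w = 0.2610
R3 (z=10.0): ¬short=1−0.58=0.42, mid=0.79; AND[a·b] → w = 0.3318
Weighted average = (0.5800·34.4 + 0.2610·30.0 + 0.3318·10.0) / (0.5800 + 0.2610 + 0.3318)
  = 31.1000 / 1.1728 = 26.518

26.518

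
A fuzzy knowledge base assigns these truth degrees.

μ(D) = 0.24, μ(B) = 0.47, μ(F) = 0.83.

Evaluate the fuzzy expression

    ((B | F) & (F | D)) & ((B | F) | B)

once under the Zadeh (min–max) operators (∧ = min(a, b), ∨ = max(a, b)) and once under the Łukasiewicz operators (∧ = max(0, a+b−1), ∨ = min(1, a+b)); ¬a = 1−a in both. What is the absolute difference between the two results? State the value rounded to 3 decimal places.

Under Zadeh (min–max):
  B | F = max(a, b) on (0.47, 0.83) = 0.83
  F | D = max(a, b) on (0.83, 0.24) = 0.83
  (B | F) & (F | D) = min(a, b) on (0.83, 0.83) = 0.83
  B | F = max(a, b) on (0.47, 0.83) = 0.83
  (B | F) | B = max(a, b) on (0.83, 0.47) = 0.83
  ((B | F) & (F | D)) & ((B | F) | B) = min(a, b) on (0.83, 0.83) = 0.83
  → value = 0.8300
Under Łukasiewicz:
  B | F = min(1, a+b) on (0.47, 0.83) = 1.00
  F | D = min(1, a+b) on (0.83, 0.24) = 1.00
  (B | F) & (F | D) = max(0, a+b−1) on (1.00, 1.00) = 1.00
  B | F = min(1, a+b) on (0.47, 0.83) = 1.00
  (B | F) | B = min(1, a+b) on (1.00, 0.47) = 1.00
  ((B | F) & (F | D)) & ((B | F) | B) = max(0, a+b−1) on (1.00, 1.00) = 1.00
  → value = 1.0000
|0.8300 − 1.0000| = 0.170

0.170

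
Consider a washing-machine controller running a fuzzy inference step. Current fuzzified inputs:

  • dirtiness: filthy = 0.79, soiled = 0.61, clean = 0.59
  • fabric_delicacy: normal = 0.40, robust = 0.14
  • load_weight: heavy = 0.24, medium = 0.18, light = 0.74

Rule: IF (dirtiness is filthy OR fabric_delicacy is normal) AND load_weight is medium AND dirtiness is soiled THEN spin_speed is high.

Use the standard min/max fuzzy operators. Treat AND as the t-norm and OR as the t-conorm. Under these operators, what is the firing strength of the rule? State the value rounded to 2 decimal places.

0.18

firing strength: (filthy=0.79 OR normal=0.40) = 0.79; AND[min(a, b)] with medium=0.18, soiled=0.61 → w = 0.18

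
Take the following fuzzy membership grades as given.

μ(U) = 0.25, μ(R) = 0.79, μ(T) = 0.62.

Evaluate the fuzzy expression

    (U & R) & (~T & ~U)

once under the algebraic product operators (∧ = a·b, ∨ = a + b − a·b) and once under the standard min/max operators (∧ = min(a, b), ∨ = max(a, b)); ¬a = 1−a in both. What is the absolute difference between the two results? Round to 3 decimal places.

0.194

Under algebraic product:
  U & R = a·b on (0.2500, 0.7900) = 0.1975
  ~T = 1 − 0.6200 = 0.3800
  ~U = 1 − 0.2500 = 0.7500
  ~T & ~U = a·b on (0.3800, 0.7500) = 0.2850
  (U & R) & (~T & ~U) = a·b on (0.1975, 0.2850) = 0.0563
  → value = 0.0563
Under standard min/max:
  U & R = min(a, b) on (0.25, 0.79) = 0.25
  ~T = 1 − 0.62 = 0.38
  ~U = 1 − 0.25 = 0.75
  ~T & ~U = min(a, b) on (0.38, 0.75) = 0.38
  (U & R) & (~T & ~U) = min(a, b) on (0.25, 0.38) = 0.25
  → value = 0.2500
|0.0563 − 0.2500| = 0.194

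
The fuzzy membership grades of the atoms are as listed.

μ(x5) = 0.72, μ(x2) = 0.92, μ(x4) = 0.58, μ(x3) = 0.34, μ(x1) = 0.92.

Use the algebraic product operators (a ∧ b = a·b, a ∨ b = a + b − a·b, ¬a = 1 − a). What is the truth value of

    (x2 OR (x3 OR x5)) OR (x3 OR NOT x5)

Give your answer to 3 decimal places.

0.993

x3 OR x5 = a + b − a·b on (0.3400, 0.7200) = 0.8152
x2 OR (x3 OR x5) = a + b − a·b on (0.9200, 0.8152) = 0.9852
NOT x5 = 1 − 0.7200 = 0.2800
x3 OR NOT x5 = a + b − a·b on (0.3400, 0.2800) = 0.5248
(x2 OR (x3 OR x5)) OR (x3 OR NOT x5) = a + b − a·b on (0.9852, 0.5248) = 0.9930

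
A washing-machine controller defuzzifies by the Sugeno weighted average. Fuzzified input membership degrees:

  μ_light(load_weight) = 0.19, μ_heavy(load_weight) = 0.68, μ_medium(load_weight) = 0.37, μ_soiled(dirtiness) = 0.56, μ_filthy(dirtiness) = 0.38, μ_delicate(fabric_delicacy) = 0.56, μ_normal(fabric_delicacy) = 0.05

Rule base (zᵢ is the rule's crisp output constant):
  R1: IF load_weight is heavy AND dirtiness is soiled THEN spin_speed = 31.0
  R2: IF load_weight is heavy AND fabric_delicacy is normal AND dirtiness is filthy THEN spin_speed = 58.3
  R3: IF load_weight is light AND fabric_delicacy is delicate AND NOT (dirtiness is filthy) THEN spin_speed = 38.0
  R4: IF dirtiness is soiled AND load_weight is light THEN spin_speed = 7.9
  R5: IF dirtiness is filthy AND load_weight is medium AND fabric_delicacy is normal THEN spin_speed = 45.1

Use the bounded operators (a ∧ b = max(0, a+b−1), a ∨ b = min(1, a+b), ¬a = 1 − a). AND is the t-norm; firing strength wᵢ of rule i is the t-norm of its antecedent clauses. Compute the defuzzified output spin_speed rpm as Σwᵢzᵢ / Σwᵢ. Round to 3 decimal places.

31.000

R1 (z=31.0): heavy=0.68, soiled=0.56; AND[max(0, a+b−1)] → w = 0.24
R2 (z=58.3): heavy=0.68, normal=0.05, filthy=0.38; AND[max(0, a+b−1)] → w = 0.00
R3 (z=38.0): light=0.19, delicate=0.56, ¬filthy=1−0.38=0.62; AND[max(0, a+b−1)] → w = 0.00
R4 (z=7.9): soiled=0.56, light=0.19; AND[max(0, a+b−1)] → w = 0.00
R5 (z=45.1): filthy=0.38, medium=0.37, normal=0.05; AND[max(0, a+b−1)] → w = 0.00
Weighted average = (0.24·31.0 + 0.00·58.3 + 0.00·38.0 + 0.00·7.9 + 0.00·45.1) / (0.24 + 0.00 + 0.00 + 0.00 + 0.00)
  = 7.4400 / 0.2400 = 31.000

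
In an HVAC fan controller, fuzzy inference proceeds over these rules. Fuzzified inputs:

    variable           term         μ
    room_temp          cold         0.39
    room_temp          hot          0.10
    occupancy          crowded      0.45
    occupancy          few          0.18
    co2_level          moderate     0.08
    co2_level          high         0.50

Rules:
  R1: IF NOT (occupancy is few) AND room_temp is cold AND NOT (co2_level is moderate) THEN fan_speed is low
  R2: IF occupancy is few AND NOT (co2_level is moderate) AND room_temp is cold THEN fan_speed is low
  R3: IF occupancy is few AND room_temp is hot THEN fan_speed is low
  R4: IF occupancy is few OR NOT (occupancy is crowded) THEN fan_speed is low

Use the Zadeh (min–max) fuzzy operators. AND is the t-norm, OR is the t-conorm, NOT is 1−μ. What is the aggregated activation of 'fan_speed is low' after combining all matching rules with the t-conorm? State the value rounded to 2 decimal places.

0.55

R1: ¬few=1−0.18=0.82, cold=0.39, ¬moderate=1−0.08=0.92; AND[min(a, b)] → w = 0.39
R2: few=0.18, ¬moderate=1−0.08=0.92, cold=0.39; AND[min(a, b)] → w = 0.18
R3: few=0.18, hot=0.10; AND[min(a, b)] → w = 0.10
R4: few=0.18, ¬crowded=1−0.45=0.55; OR[max(a, b)] → w = 0.55
Rules with consequent 'low': {R1, R2, R3, R4} → strengths 0.39, 0.18, 0.10, 0.55
Aggregate via t-conorm [max(a, b)]: 0.55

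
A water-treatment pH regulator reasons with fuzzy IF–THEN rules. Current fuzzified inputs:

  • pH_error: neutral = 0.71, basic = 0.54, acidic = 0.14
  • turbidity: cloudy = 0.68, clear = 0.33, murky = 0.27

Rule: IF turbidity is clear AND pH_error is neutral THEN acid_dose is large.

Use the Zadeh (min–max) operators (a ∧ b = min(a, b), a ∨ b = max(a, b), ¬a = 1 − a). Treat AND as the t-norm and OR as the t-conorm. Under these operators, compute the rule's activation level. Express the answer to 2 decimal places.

firing strength: clear=0.33, neutral=0.71; AND[min(a, b)] → w = 0.33

0.33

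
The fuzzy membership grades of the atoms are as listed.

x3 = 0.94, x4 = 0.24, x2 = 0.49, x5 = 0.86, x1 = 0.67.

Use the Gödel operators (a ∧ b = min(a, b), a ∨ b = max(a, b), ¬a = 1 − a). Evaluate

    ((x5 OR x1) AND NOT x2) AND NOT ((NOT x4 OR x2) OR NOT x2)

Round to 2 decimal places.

0.24

x5 OR x1 = max(a, b) on (0.86, 0.67) = 0.86
NOT x2 = 1 − 0.49 = 0.51
(x5 OR x1) AND NOT x2 = min(a, b) on (0.86, 0.51) = 0.51
NOT x4 = 1 − 0.24 = 0.76
NOT x4 OR x2 = max(a, b) on (0.76, 0.49) = 0.76
NOT x2 = 1 − 0.49 = 0.51
(NOT x4 OR x2) OR NOT x2 = max(a, b) on (0.76, 0.51) = 0.76
NOT ((NOT x4 OR x2) OR NOT x2) = 1 − 0.76 = 0.24
((x5 OR x1) AND NOT x2) AND NOT ((NOT x4 OR x2) OR NOT x2) = min(a, b) on (0.51, 0.24) = 0.24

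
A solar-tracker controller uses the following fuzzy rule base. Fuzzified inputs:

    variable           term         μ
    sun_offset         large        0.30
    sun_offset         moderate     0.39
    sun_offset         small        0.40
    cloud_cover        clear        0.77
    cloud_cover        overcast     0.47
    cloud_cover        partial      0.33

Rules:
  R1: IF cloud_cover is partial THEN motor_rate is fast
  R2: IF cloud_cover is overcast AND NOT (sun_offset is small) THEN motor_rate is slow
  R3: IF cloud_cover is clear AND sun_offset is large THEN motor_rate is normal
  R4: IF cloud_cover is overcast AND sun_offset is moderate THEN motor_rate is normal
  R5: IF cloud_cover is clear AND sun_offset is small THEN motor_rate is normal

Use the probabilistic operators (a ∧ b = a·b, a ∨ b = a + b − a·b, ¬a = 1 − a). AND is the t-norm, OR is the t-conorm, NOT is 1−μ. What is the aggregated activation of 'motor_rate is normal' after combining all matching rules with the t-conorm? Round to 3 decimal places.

R1: partial=0.33 → w = 0.3300
R2: overcast=0.47, ¬small=1−0.40=0.60; AND[a·b] → w = 0.2820
R3: clear=0.77, large=0.30; AND[a·b] → w = 0.2310
R4: overcast=0.47, moderate=0.39; AND[a·b] → w = 0.1833
R5: clear=0.77, small=0.40; AND[a·b] → w = 0.3080
Rules with consequent 'normal': {R3, R4, R5} → strengths 0.2310, 0.1833, 0.3080
Aggregate via t-conorm [a + b − a·b]: 0.5654

0.565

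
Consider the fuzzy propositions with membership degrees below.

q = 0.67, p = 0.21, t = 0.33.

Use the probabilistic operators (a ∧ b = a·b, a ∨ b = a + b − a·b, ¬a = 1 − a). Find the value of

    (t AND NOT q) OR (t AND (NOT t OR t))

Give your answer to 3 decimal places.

0.338

NOT q = 1 − 0.6700 = 0.3300
t AND NOT q = a·b on (0.3300, 0.3300) = 0.1089
NOT t = 1 − 0.3300 = 0.6700
NOT t OR t = a + b − a·b on (0.6700, 0.3300) = 0.7789
t AND (NOT t OR t) = a·b on (0.3300, 0.7789) = 0.2570
(t AND NOT q) OR (t AND (NOT t OR t)) = a + b − a·b on (0.1089, 0.2570) = 0.3379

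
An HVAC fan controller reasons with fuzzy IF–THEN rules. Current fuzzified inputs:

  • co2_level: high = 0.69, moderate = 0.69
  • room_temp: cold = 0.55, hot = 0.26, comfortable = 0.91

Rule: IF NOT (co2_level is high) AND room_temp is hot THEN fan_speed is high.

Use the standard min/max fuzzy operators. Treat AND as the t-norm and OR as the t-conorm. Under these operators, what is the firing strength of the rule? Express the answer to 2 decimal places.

firing strength: ¬high=1−0.69=0.31, hot=0.26; AND[min(a, b)] → w = 0.26

0.26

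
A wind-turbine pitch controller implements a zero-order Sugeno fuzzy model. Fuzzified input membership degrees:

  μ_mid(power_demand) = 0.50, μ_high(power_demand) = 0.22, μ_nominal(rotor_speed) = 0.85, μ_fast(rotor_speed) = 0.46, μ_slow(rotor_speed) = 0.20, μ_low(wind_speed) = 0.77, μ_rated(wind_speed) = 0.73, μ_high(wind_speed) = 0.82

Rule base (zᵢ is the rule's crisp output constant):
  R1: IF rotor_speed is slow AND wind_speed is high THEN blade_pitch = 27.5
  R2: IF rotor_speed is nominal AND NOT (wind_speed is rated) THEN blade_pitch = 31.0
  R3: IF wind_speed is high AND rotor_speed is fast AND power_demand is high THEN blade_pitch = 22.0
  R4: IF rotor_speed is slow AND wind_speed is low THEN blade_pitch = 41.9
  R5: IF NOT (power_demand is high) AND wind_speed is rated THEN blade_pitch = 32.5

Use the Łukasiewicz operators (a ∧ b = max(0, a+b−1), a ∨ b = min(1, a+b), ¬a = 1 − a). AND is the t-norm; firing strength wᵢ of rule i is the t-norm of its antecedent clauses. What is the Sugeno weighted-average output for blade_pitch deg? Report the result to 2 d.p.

R1 (z=27.5): slow=0.20, high=0.82; AND[max(0, a+b−1)] → w = 0.02
R2 (z=31.0): nominal=0.85, ¬rated=1−0.73=0.27; AND[max(0, a+b−1)] → w = 0.12
R3 (z=22.0): high=0.82, fast=0.46, high=0.22; AND[max(0, a+b−1)] → w = 0.00
R4 (z=41.9): slow=0.20, low=0.77; AND[max(0, a+b−1)] → w = 0.00
R5 (z=32.5): ¬high=1−0.22=0.78, rated=0.73; AND[max(0, a+b−1)] → w = 0.51
Weighted average = (0.02·27.5 + 0.12·31.0 + 0.00·22.0 + 0.00·41.9 + 0.51·32.5) / (0.02 + 0.12 + 0.00 + 0.00 + 0.51)
  = 20.8450 / 0.6500 = 32.07

32.07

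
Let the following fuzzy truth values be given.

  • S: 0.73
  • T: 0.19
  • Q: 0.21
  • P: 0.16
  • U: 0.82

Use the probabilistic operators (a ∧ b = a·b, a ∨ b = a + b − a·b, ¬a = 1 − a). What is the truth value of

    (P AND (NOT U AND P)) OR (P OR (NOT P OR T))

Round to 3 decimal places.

NOT U = 1 − 0.8200 = 0.1800
NOT U AND P = a·b on (0.1800, 0.1600) = 0.0288
P AND (NOT U AND P) = a·b on (0.1600, 0.0288) = 0.0046
NOT P = 1 − 0.1600 = 0.8400
NOT P OR T = a + b − a·b on (0.8400, 0.1900) = 0.8704
P OR (NOT P OR T) = a + b − a·b on (0.1600, 0.8704) = 0.8911
(P AND (NOT U AND P)) OR (P OR (NOT P OR T)) = a + b − a·b on (0.0046, 0.8911) = 0.8916

0.892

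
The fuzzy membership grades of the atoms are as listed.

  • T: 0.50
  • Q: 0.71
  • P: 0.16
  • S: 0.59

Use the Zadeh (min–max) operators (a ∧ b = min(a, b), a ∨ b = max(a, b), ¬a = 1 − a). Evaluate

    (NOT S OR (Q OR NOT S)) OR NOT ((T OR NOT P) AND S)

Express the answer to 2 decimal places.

NOT S = 1 − 0.59 = 0.41
NOT S = 1 − 0.59 = 0.41
Q OR NOT S = max(a, b) on (0.71, 0.41) = 0.71
NOT S OR (Q OR NOT S) = max(a, b) on (0.41, 0.71) = 0.71
NOT P = 1 − 0.16 = 0.84
T OR NOT P = max(a, b) on (0.50, 0.84) = 0.84
(T OR NOT P) AND S = min(a, b) on (0.84, 0.59) = 0.59
NOT ((T OR NOT P) AND S) = 1 − 0.59 = 0.41
(NOT S OR (Q OR NOT S)) OR NOT ((T OR NOT P) AND S) = max(a, b) on (0.71, 0.41) = 0.71

0.71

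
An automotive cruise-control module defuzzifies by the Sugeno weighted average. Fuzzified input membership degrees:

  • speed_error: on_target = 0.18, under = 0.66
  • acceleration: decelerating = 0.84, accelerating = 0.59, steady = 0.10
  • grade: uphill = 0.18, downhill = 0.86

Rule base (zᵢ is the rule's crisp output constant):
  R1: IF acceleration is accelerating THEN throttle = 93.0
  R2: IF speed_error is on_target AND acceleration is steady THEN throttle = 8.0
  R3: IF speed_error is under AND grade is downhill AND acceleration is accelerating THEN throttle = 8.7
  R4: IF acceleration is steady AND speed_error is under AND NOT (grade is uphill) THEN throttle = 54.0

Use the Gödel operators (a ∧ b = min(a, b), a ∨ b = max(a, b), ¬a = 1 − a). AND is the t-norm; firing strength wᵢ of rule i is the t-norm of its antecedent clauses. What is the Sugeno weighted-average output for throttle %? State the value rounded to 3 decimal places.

47.973

R1 (z=93.0): accelerating=0.59 → w = 0.59
R2 (z=8.0): on_target=0.18, steady=0.10; AND[min(a, b)] → w = 0.10
R3 (z=8.7): under=0.66, downhill=0.86, accelerating=0.59; AND[min(a, b)] → w = 0.59
R4 (z=54.0): steady=0.10, under=0.66, ¬uphill=1−0.18=0.82; AND[min(a, b)] → w = 0.10
Weighted average = (0.59·93.0 + 0.10·8.0 + 0.59·8.7 + 0.10·54.0) / (0.59 + 0.10 + 0.59 + 0.10)
  = 66.2030 / 1.3800 = 47.973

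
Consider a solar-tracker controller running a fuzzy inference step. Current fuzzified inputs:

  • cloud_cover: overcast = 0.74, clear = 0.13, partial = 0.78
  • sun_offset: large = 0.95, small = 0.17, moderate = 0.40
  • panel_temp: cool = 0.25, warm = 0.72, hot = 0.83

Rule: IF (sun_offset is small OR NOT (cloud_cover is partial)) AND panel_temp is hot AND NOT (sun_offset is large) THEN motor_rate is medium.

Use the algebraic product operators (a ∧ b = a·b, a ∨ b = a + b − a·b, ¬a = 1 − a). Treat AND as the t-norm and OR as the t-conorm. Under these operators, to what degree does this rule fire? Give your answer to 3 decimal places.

firing strength: (small=0.17 OR ¬partial=1−0.78=0.22) = 0.3526; AND[a·b] with hot=0.83, ¬large=1−0.95=0.05 → w = 0.0146

0.015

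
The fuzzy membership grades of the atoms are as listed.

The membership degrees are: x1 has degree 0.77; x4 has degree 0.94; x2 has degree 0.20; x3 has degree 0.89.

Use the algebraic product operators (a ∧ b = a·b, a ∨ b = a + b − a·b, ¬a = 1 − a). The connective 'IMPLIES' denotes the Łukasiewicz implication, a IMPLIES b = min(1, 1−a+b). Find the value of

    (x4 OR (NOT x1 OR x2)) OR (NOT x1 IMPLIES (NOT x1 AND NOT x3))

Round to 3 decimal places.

0.992

NOT x1 = 1 − 0.7700 = 0.2300
NOT x1 OR x2 = a + b − a·b on (0.2300, 0.2000) = 0.3840
x4 OR (NOT x1 OR x2) = a + b − a·b on (0.9400, 0.3840) = 0.9630
NOT x1 = 1 − 0.7700 = 0.2300
NOT x1 = 1 − 0.7700 = 0.2300
NOT x3 = 1 − 0.8900 = 0.1100
NOT x1 AND NOT x3 = a·b on (0.2300, 0.1100) = 0.0253
NOT x1 IMPLIES (NOT x1 AND NOT x3)  [Łukasiewicz: min(1, 1−a+b)] with a=0.2300, b=0.0253 → 0.7953
(x4 OR (NOT x1 OR x2)) OR (NOT x1 IMPLIES (NOT x1 AND NOT x3)) = a + b − a·b on (0.9630, 0.7953) = 0.9924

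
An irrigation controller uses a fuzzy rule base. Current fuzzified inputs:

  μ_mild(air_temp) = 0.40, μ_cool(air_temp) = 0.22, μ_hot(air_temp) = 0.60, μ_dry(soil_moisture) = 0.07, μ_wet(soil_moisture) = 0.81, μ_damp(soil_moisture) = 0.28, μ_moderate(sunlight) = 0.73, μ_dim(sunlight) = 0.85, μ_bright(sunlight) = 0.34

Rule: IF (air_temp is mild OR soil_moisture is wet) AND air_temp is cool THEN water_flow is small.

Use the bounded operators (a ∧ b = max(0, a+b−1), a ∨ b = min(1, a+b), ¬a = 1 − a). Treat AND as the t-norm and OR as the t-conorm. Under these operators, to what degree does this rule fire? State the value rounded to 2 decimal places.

0.22

firing strength: (mild=0.40 OR wet=0.81) = 1.00; AND[max(0, a+b−1)] with cool=0.22 → w = 0.22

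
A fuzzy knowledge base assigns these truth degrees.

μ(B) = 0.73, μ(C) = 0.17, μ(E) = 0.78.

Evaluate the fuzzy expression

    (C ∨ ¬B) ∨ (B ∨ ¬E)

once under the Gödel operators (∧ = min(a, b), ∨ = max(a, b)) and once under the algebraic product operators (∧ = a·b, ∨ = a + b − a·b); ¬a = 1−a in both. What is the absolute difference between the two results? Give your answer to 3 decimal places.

0.142

Under Gödel:
  ¬B = 1 − 0.73 = 0.27
  C ∨ ¬B = max(a, b) on (0.17, 0.27) = 0.27
  ¬E = 1 − 0.78 = 0.22
  B ∨ ¬E = max(a, b) on (0.73, 0.22) = 0.73
  (C ∨ ¬B) ∨ (B ∨ ¬E) = max(a, b) on (0.27, 0.73) = 0.73
  → value = 0.7300
Under algebraic product:
  ¬B = 1 − 0.7300 = 0.2700
  C ∨ ¬B = a + b − a·b on (0.1700, 0.2700) = 0.3941
  ¬E = 1 − 0.7800 = 0.2200
  B ∨ ¬E = a + b − a·b on (0.7300, 0.2200) = 0.7894
  (C ∨ ¬B) ∨ (B ∨ ¬E) = a + b − a·b on (0.3941, 0.7894) = 0.8724
  → value = 0.8724
|0.7300 − 0.8724| = 0.142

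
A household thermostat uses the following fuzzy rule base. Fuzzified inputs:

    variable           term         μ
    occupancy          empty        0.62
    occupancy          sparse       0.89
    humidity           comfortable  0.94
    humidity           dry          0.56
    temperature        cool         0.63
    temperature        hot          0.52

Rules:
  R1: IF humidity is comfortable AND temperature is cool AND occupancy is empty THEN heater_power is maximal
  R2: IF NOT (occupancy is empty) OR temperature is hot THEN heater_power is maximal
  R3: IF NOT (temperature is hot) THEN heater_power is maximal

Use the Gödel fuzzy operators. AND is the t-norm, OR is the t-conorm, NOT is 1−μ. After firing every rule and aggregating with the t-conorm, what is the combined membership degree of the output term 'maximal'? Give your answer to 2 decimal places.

R1: comfortable=0.94, cool=0.63, empty=0.62; AND[min(a, b)] → w = 0.62
R2: ¬empty=1−0.62=0.38, hot=0.52; OR[max(a, b)] → w = 0.52
R3: ¬hot=1−0.52=0.48 → w = 0.48
Rules with consequent 'maximal': {R1, R2, R3} → strengths 0.62, 0.52, 0.48
Aggregate via t-conorm [max(a, b)]: 0.62

0.62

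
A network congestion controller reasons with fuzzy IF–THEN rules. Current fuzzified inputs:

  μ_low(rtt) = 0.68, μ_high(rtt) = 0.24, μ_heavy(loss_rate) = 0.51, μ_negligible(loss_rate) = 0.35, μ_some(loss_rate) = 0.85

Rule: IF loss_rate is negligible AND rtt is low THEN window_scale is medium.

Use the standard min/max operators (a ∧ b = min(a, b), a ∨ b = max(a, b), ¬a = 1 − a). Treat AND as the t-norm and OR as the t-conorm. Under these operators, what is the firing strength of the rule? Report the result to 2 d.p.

0.35

firing strength: negligible=0.35, low=0.68; AND[min(a, b)] → w = 0.35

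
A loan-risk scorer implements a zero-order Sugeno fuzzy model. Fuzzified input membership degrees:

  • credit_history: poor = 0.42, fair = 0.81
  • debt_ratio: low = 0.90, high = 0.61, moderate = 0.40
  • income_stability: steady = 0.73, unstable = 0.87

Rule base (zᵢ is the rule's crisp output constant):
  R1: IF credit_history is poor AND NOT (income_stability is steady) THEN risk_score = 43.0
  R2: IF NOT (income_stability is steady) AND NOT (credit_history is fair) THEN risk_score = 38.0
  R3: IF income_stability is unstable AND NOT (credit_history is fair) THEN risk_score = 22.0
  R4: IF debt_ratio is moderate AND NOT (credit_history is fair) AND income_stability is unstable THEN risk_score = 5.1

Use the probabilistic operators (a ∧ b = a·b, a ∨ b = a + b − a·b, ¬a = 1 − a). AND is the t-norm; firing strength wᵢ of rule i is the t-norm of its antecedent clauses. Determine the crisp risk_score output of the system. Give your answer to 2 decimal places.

R1 (z=43.0): poor=0.42, ¬steady=1−0.73=0.27; AND[a·b] → w = 0.1134
R2 (z=38.0): ¬steady=1−0.73=0.27, ¬fair=1−0.81=0.19; AND[a·b] → w = 0.0513
R3 (z=22.0): unstable=0.87, ¬fair=1−0.81=0.19; AND[a·b] → w = 0.1653
R4 (z=5.1): moderate=0.40, ¬fair=1−0.81=0.19, unstable=0.87; AND[a·b] → w = 0.0661
Weighted average = (0.1134·43.0 + 0.0513·38.0 + 0.1653·22.0 + 0.0661·5.1) / (0.1134 + 0.0513 + 0.1653 + 0.0661)
  = 10.7994 / 0.3961 = 27.26

27.26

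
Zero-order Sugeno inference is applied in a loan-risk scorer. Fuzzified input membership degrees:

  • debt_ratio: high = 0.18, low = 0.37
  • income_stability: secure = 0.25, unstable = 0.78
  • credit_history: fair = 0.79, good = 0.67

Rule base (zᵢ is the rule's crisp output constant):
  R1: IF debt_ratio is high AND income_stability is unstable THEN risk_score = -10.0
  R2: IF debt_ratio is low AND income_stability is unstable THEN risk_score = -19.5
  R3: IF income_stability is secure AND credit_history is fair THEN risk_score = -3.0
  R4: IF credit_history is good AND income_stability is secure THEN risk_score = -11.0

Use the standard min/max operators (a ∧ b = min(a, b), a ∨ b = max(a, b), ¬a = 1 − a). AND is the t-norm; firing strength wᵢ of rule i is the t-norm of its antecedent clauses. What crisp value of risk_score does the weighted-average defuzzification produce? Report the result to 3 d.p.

-11.919

R1 (z=-10.0): high=0.18, unstable=0.78; AND[min(a, b)] → w = 0.18
R2 (z=-19.5): low=0.37, unstable=0.78; AND[min(a, b)] → w = 0.37
R3 (z=-3.0): secure=0.25, fair=0.79; AND[min(a, b)] → w = 0.25
R4 (z=-11.0): good=0.67, secure=0.25; AND[min(a, b)] → w = 0.25
Weighted average = (0.18·-10.0 + 0.37·-19.5 + 0.25·-3.0 + 0.25·-11.0) / (0.18 + 0.37 + 0.25 + 0.25)
  = -12.5150 / 1.0500 = -11.919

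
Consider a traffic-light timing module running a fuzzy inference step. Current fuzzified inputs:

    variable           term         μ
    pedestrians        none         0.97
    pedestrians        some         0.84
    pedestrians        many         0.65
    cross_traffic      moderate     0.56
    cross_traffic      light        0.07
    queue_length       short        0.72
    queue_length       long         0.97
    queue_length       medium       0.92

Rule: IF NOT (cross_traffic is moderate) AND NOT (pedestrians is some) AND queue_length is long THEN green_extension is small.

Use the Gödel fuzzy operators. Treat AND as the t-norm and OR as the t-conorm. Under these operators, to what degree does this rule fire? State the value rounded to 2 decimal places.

0.16

firing strength: ¬moderate=1−0.56=0.44, ¬some=1−0.84=0.16, long=0.97; AND[min(a, b)] → w = 0.16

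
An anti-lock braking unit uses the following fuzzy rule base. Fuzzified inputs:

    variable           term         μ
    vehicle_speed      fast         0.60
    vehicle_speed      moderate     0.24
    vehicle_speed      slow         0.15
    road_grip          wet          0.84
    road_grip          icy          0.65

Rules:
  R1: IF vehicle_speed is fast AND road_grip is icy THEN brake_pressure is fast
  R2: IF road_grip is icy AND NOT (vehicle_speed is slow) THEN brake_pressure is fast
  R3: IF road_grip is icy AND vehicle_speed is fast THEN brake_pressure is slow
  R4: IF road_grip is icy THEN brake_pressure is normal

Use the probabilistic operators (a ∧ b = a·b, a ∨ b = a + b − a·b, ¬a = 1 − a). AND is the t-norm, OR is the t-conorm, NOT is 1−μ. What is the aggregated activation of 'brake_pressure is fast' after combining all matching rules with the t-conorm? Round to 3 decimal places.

0.727

R1: fast=0.60, icy=0.65; AND[a·b] → w = 0.3900
R2: icy=0.65, ¬slow=1−0.15=0.85; AND[a·b] → w = 0.5525
R3: icy=0.65, fast=0.60; AND[a·b] → w = 0.3900
R4: icy=0.65 → w = 0.6500
Rules with consequent 'fast': {R1, R2} → strengths 0.3900, 0.5525
Aggregate via t-conorm [a + b − a·b]: 0.7270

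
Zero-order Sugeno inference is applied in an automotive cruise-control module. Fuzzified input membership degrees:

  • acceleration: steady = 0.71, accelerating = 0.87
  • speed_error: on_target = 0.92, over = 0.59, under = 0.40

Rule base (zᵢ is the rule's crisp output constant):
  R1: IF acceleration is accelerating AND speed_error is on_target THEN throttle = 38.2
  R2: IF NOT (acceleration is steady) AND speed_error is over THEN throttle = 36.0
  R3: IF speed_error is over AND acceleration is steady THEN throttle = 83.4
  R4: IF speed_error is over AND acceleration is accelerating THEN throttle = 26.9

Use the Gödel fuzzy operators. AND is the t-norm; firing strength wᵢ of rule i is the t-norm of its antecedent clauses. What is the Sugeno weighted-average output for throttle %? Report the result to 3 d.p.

R1 (z=38.2): accelerating=0.87, on_target=0.92; AND[min(a, b)] → w = 0.87
R2 (z=36.0): ¬steady=1−0.71=0.29, over=0.59; AND[min(a, b)] → w = 0.29
R3 (z=83.4): over=0.59, steady=0.71; AND[min(a, b)] → w = 0.59
R4 (z=26.9): over=0.59, accelerating=0.87; AND[min(a, b)] → w = 0.59
Weighted average = (0.87·38.2 + 0.29·36.0 + 0.59·83.4 + 0.59·26.9) / (0.87 + 0.29 + 0.59 + 0.59)
  = 108.7510 / 2.3400 = 46.475

46.475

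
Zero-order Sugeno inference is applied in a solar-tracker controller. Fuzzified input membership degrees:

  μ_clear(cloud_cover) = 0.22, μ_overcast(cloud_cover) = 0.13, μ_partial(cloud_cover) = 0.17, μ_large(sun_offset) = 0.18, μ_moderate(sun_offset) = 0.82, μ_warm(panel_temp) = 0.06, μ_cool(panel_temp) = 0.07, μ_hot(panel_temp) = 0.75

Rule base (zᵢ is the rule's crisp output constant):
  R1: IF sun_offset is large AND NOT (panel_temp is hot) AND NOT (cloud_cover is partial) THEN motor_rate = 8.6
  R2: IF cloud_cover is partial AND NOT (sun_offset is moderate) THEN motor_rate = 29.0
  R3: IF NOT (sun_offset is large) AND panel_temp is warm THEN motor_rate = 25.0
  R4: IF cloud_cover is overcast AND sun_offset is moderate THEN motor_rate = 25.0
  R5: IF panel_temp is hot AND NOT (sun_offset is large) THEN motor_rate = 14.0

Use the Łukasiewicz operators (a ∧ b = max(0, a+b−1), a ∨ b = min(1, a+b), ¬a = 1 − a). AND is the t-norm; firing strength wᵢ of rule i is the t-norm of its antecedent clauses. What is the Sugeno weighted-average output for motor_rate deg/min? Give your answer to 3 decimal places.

14.000

R1 (z=8.6): large=0.18, ¬hot=1−0.75=0.25, ¬partial=1−0.17=0.83; AND[max(0, a+b−1)] → w = 0.00
R2 (z=29.0): partial=0.17, ¬moderate=1−0.82=0.18; AND[max(0, a+b−1)] → w = 0.00
R3 (z=25.0): ¬large=1−0.18=0.82, warm=0.06; AND[max(0, a+b−1)] → w = 0.00
R4 (z=25.0): overcast=0.13, moderate=0.82; AND[max(0, a+b−1)] → w = 0.00
R5 (z=14.0): hot=0.75, ¬large=1−0.18=0.82; AND[max(0, a+b−1)] → w = 0.57
Weighted average = (0.00·8.6 + 0.00·29.0 + 0.00·25.0 + 0.00·25.0 + 0.57·14.0) / (0.00 + 0.00 + 0.00 + 0.00 + 0.57)
  = 7.9800 / 0.5700 = 14.000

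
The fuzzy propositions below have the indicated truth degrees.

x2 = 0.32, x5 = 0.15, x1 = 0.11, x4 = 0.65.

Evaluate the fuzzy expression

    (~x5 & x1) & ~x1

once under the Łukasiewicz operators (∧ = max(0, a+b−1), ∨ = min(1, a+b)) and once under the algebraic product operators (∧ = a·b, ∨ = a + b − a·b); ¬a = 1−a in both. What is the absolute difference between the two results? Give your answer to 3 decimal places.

0.083

Under Łukasiewicz:
  ~x5 = 1 − 0.15 = 0.85
  ~x5 & x1 = max(0, a+b−1) on (0.85, 0.11) = 0.00
  ~x1 = 1 − 0.11 = 0.89
  (~x5 & x1) & ~x1 = max(0, a+b−1) on (0.00, 0.89) = 0.00
  → value = 0.0000
Under algebraic product:
  ~x5 = 1 − 0.1500 = 0.8500
  ~x5 & x1 = a·b on (0.8500, 0.1100) = 0.0935
  ~x1 = 1 − 0.1100 = 0.8900
  (~x5 & x1) & ~x1 = a·b on (0.0935, 0.8900) = 0.0832
  → value = 0.0832
|0.0000 − 0.0832| = 0.083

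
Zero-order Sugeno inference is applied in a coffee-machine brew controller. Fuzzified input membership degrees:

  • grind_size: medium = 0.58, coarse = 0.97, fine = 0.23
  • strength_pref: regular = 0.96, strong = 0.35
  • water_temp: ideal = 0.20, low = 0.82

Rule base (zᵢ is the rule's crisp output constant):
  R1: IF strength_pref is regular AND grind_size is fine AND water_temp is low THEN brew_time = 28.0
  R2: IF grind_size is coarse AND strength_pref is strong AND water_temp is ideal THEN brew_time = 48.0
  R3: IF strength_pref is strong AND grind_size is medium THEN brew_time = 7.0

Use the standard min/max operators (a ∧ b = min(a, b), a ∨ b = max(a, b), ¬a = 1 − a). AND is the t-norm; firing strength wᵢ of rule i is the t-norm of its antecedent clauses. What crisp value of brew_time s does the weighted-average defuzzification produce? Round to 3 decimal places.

R1 (z=28.0): regular=0.96, fine=0.23, low=0.82; AND[min(a, b)] → w = 0.23
R2 (z=48.0): coarse=0.97, strong=0.35, ideal=0.20; AND[min(a, b)] → w = 0.20
R3 (z=7.0): strong=0.35, medium=0.58; AND[min(a, b)] → w = 0.35
Weighted average = (0.23·28.0 + 0.20·48.0 + 0.35·7.0) / (0.23 + 0.20 + 0.35)
  = 18.4900 / 0.7800 = 23.705

23.705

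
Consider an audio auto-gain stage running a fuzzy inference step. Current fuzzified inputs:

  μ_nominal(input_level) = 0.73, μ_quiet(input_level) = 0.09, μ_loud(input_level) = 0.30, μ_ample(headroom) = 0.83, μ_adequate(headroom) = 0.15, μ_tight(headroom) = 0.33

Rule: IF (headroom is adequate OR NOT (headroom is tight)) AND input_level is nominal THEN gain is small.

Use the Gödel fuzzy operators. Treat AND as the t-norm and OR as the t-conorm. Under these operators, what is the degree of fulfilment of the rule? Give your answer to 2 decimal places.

0.67

firing strength: (adequate=0.15 OR ¬tight=1−0.33=0.67) = 0.67; AND[min(a, b)] with nominal=0.73 → w = 0.67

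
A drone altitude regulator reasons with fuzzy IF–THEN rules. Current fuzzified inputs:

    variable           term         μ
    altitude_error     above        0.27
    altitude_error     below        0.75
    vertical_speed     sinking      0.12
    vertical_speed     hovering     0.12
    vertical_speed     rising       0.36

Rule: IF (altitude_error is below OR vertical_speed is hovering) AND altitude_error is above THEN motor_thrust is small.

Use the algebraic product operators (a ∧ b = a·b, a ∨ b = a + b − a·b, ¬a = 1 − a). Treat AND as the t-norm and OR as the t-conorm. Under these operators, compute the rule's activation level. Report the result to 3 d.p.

0.211

firing strength: (below=0.75 OR hovering=0.12) = 0.7800; AND[a·b] with above=0.27 → w = 0.2106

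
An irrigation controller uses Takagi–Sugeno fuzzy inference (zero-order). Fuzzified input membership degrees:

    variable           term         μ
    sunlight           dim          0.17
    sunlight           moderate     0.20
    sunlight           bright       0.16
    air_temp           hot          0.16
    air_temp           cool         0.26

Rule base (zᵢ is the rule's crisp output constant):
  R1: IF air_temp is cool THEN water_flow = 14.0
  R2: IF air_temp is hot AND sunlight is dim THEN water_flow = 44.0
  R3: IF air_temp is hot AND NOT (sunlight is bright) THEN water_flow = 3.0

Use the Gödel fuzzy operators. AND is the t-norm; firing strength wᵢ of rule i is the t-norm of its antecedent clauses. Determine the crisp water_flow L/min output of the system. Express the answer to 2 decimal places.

19.24

R1 (z=14.0): cool=0.26 → w = 0.26
R2 (z=44.0): hot=0.16, dim=0.17; AND[min(a, b)] → w = 0.16
R3 (z=3.0): hot=0.16, ¬bright=1−0.16=0.84; AND[min(a, b)] → w = 0.16
Weighted average = (0.26·14.0 + 0.16·44.0 + 0.16·3.0) / (0.26 + 0.16 + 0.16)
  = 11.1600 / 0.5800 = 19.24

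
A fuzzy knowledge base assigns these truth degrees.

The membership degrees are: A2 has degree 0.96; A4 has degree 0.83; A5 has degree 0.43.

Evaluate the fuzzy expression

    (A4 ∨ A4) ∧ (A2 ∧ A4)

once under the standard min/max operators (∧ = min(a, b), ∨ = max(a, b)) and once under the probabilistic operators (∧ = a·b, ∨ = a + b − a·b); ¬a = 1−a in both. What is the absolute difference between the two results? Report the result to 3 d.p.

Under standard min/max:
  A4 ∨ A4 = max(a, b) on (0.83, 0.83) = 0.83
  A2 ∧ A4 = min(a, b) on (0.96, 0.83) = 0.83
  (A4 ∨ A4) ∧ (A2 ∧ A4) = min(a, b) on (0.83, 0.83) = 0.83
  → value = 0.8300
Under probabilistic:
  A4 ∨ A4 = a + b − a·b on (0.8300, 0.8300) = 0.9711
  A2 ∧ A4 = a·b on (0.9600, 0.8300) = 0.7968
  (A4 ∨ A4) ∧ (A2 ∧ A4) = a·b on (0.9711, 0.7968) = 0.7738
  → value = 0.7738
|0.8300 − 0.7738| = 0.056

0.056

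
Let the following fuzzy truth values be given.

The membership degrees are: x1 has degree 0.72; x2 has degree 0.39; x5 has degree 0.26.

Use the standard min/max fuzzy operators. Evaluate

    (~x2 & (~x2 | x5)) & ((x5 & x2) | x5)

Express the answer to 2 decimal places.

0.26

~x2 = 1 − 0.39 = 0.61
~x2 = 1 − 0.39 = 0.61
~x2 | x5 = max(a, b) on (0.61, 0.26) = 0.61
~x2 & (~x2 | x5) = min(a, b) on (0.61, 0.61) = 0.61
x5 & x2 = min(a, b) on (0.26, 0.39) = 0.26
(x5 & x2) | x5 = max(a, b) on (0.26, 0.26) = 0.26
(~x2 & (~x2 | x5)) & ((x5 & x2) | x5) = min(a, b) on (0.61, 0.26) = 0.26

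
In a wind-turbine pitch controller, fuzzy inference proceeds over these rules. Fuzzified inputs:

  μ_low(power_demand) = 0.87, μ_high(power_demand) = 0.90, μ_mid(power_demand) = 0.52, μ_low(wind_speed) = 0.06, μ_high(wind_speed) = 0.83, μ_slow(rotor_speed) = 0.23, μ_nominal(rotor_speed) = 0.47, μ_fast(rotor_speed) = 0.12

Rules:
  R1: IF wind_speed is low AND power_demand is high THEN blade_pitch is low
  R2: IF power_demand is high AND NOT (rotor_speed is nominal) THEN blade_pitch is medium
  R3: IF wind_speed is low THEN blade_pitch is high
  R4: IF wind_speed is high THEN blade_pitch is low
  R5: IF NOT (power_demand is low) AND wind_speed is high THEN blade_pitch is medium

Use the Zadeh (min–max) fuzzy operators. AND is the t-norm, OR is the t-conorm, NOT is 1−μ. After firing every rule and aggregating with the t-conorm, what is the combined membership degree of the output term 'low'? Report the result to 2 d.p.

R1: low=0.06, high=0.90; AND[min(a, b)] → w = 0.06
R2: high=0.90, ¬nominal=1−0.47=0.53; AND[min(a, b)] → w = 0.53
R3: low=0.06 → w = 0.06
R4: high=0.83 → w = 0.83
R5: ¬low=1−0.87=0.13, high=0.83; AND[min(a, b)] → w = 0.13
Rules with consequent 'low': {R1, R4} → strengths 0.06, 0.83
Aggregate via t-conorm [max(a, b)]: 0.83

0.83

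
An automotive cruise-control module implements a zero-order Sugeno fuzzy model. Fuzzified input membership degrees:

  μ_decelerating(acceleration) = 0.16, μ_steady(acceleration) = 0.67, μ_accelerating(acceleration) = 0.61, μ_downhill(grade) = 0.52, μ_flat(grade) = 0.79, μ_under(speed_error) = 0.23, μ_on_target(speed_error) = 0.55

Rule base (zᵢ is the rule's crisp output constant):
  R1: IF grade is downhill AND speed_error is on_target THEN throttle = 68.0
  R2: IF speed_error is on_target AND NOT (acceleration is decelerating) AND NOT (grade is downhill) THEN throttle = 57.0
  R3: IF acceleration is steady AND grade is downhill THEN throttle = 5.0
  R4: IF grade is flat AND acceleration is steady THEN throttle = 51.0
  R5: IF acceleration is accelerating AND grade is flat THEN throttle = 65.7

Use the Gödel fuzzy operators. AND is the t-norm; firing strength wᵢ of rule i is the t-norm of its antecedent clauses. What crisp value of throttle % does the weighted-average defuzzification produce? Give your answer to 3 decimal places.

R1 (z=68.0): downhill=0.52, on_target=0.55; AND[min(a, b)] → w = 0.52
R2 (z=57.0): on_target=0.55, ¬decelerating=1−0.16=0.84, ¬downhill=1−0.52=0.48; AND[min(a, b)] → w = 0.48
R3 (z=5.0): steady=0.67, downhill=0.52; AND[min(a, b)] → w = 0.52
R4 (z=51.0): flat=0.79, steady=0.67; AND[min(a, b)] → w = 0.67
R5 (z=65.7): accelerating=0.61, flat=0.79; AND[min(a, b)] → w = 0.61
Weighted average = (0.52·68.0 + 0.48·57.0 + 0.52·5.0 + 0.67·51.0 + 0.61·65.7) / (0.52 + 0.48 + 0.52 + 0.67 + 0.61)
  = 139.5670 / 2.8000 = 49.845

49.845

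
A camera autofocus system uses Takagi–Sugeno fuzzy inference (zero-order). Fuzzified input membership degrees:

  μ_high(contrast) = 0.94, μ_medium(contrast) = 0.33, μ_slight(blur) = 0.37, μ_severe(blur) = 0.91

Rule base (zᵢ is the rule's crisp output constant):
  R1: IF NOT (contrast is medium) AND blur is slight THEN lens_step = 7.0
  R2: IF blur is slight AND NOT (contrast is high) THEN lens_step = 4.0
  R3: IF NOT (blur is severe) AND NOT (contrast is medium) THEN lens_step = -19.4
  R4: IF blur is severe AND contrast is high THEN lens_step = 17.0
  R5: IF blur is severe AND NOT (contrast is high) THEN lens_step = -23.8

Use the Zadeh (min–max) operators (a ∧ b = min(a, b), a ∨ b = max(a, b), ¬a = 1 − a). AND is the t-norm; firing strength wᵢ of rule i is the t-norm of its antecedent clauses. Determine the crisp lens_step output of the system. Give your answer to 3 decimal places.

R1 (z=7.0): ¬medium=1−0.33=0.67, slight=0.37; AND[min(a, b)] → w = 0.37
R2 (z=4.0): slight=0.37, ¬high=1−0.94=0.06; AND[min(a, b)] → w = 0.06
R3 (z=-19.4): ¬severe=1−0.91=0.09, ¬medium=1−0.33=0.67; AND[min(a, b)] → w = 0.09
R4 (z=17.0): severe=0.91, high=0.94; AND[min(a, b)] → w = 0.91
R5 (z=-23.8): severe=0.91, ¬high=1−0.94=0.06; AND[min(a, b)] → w = 0.06
Weighted average = (0.37·7.0 + 0.06·4.0 + 0.09·-19.4 + 0.91·17.0 + 0.06·-23.8) / (0.37 + 0.06 + 0.09 + 0.91 + 0.06)
  = 15.1260 / 1.4900 = 10.152

10.152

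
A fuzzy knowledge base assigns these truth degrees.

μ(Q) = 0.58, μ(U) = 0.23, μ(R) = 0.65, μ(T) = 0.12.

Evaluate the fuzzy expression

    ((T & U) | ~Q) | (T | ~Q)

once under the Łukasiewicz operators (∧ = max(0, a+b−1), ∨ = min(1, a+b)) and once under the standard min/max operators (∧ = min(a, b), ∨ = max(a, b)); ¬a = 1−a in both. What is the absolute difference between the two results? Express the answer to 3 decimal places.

0.540

Under Łukasiewicz:
  T & U = max(0, a+b−1) on (0.12, 0.23) = 0.00
  ~Q = 1 − 0.58 = 0.42
  (T & U) | ~Q = min(1, a+b) on (0.00, 0.42) = 0.42
  ~Q = 1 − 0.58 = 0.42
  T | ~Q = min(1, a+b) on (0.12, 0.42) = 0.54
  ((T & U) | ~Q) | (T | ~Q) = min(1, a+b) on (0.42, 0.54) = 0.96
  → value = 0.9600
Under standard min/max:
  T & U = min(a, b) on (0.12, 0.23) = 0.12
  ~Q = 1 − 0.58 = 0.42
  (T & U) | ~Q = max(a, b) on (0.12, 0.42) = 0.42
  ~Q = 1 − 0.58 = 0.42
  T | ~Q = max(a, b) on (0.12, 0.42) = 0.42
  ((T & U) | ~Q) | (T | ~Q) = max(a, b) on (0.42, 0.42) = 0.42
  → value = 0.4200
|0.9600 − 0.4200| = 0.540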